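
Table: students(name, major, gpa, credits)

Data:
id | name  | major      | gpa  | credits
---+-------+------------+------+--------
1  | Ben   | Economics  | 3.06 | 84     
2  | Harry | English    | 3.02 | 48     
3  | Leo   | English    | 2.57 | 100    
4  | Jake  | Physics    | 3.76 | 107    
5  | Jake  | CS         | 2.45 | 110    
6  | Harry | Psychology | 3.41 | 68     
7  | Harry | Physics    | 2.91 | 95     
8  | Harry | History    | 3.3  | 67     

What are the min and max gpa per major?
SELECT major, MIN(gpa), MAX(gpa)
FROM students
GROUP BY major

Result:
  CS: min=2.45, max=2.45
  Economics: min=3.06, max=3.06
  English: min=2.57, max=3.02
  History: min=3.30, max=3.30
  Physics: min=2.91, max=3.76
  Psychology: min=3.41, max=3.41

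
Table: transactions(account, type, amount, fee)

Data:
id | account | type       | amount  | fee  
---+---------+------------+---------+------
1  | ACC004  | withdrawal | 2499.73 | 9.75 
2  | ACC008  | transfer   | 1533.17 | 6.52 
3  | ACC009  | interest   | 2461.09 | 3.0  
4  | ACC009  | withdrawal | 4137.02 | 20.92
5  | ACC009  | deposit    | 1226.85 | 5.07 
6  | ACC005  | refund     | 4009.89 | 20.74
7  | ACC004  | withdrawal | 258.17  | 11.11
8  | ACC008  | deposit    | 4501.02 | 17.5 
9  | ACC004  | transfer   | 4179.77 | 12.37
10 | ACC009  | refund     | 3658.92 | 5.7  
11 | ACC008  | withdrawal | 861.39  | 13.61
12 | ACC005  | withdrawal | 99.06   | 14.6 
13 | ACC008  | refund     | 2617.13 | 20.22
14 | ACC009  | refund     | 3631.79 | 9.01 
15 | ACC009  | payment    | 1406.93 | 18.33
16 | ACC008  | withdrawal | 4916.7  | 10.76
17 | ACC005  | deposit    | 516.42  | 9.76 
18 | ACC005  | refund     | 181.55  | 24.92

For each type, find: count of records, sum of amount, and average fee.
SELECT type,
       COUNT(*) as cnt,
       SUM(amount) as total_amount,
       AVG(fee) as avg_fee
FROM transactions
GROUP BY type

Result:
  deposit: 3 records, 6244.29 total amount, 10.78 avg fee
  interest: 1 records, 2461.09 total amount, 3.00 avg fee
  payment: 1 records, 1406.93 total amount, 18.33 avg fee
  refund: 5 records, 14099.28 total amount, 16.12 avg fee
  transfer: 2 records, 5712.94 total amount, 9.45 avg fee
  withdrawal: 6 records, 12772.07 total amount, 13.46 avg fee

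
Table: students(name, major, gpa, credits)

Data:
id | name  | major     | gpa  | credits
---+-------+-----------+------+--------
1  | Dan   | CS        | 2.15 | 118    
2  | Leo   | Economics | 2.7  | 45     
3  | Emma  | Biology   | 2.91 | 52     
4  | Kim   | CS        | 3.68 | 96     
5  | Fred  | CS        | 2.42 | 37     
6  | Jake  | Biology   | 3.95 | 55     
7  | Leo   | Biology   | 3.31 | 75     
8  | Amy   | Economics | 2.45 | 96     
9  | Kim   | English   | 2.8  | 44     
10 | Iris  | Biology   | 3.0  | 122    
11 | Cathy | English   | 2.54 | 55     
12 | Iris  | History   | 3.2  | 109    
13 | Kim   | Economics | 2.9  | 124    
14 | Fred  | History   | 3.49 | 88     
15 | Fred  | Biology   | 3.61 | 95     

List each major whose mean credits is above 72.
SELECT major, AVG(credits)
FROM students
GROUP BY major
HAVING AVG(credits) > 72

Result:
  Biology: avg=79.80
  CS: avg=83.67
  Economics: avg=88.33
  History: avg=98.50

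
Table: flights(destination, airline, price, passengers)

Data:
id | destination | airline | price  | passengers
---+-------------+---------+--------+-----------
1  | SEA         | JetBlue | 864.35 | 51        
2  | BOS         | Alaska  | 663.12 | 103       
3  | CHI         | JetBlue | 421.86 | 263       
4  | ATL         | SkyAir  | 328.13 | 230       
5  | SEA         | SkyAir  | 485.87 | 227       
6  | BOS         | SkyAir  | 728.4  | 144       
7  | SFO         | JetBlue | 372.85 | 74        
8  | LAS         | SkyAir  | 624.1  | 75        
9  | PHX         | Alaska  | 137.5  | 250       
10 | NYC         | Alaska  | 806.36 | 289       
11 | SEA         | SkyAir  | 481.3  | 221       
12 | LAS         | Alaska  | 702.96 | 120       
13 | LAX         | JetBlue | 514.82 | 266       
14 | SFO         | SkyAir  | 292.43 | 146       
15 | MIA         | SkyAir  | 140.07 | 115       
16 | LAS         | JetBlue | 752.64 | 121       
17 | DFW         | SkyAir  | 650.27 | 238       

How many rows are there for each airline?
SELECT airline, COUNT(*) as count
FROM flights
GROUP BY airline

Result:
  Alaska: 4
  JetBlue: 5
  SkyAir: 8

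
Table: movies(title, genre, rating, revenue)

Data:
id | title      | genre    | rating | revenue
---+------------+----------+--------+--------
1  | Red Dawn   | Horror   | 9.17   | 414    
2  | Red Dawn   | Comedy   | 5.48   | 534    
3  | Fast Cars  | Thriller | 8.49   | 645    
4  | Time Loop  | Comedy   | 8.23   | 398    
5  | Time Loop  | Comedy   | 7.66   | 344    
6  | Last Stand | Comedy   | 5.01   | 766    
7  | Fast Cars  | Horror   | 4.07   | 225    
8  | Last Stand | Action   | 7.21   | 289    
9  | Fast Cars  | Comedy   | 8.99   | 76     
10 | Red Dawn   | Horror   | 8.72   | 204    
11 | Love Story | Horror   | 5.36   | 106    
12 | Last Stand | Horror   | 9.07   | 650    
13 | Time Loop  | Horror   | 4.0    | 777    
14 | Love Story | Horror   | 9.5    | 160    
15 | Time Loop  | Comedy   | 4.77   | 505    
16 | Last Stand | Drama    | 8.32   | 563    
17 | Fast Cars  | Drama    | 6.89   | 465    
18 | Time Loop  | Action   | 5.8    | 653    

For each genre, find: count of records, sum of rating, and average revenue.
SELECT genre,
       COUNT(*) as cnt,
       SUM(rating) as total_rating,
       AVG(revenue) as avg_revenue
FROM movies
GROUP BY genre

Result:
  Action: 2 records, 13.01 total rating, 471.00 avg revenue
  Comedy: 6 records, 40.14 total rating, 437.17 avg revenue
  Drama: 2 records, 15.21 total rating, 514.00 avg revenue
  Horror: 7 records, 49.89 total rating, 362.29 avg revenue
  Thriller: 1 records, 8.49 total rating, 645.00 avg revenue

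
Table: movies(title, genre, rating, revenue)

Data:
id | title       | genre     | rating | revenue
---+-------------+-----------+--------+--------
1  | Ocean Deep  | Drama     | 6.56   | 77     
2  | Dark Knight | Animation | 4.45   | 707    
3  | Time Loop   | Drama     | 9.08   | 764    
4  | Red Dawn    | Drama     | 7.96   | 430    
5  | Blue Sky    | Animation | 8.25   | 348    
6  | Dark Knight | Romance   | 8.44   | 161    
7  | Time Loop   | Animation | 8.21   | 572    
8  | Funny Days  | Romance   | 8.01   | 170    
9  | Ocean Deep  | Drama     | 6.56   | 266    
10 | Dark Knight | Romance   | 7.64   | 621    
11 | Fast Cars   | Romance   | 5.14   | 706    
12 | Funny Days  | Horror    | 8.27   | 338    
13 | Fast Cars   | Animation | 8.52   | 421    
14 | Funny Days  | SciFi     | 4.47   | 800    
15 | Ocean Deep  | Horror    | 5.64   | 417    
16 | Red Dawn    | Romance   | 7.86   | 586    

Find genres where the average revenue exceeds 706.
SELECT genre, AVG(revenue)
FROM movies
GROUP BY genre
HAVING AVG(revenue) > 706

Result:
  SciFi: avg=800.00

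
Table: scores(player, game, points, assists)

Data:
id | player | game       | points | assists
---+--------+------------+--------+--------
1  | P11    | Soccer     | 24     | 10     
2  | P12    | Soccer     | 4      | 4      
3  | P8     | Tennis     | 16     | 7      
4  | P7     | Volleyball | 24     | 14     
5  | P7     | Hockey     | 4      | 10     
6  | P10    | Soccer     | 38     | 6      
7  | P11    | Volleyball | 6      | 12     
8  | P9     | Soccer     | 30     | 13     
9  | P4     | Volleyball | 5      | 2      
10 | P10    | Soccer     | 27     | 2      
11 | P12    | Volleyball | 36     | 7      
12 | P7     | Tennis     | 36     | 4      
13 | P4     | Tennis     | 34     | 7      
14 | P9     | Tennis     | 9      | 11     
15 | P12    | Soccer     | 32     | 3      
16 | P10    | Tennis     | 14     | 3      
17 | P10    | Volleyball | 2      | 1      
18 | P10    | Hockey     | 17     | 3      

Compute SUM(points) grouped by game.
SELECT game, SUM(points) as result
FROM scores
GROUP BY game

Result:
  Hockey: 21
  Soccer: 155
  Tennis: 109
  Volleyball: 73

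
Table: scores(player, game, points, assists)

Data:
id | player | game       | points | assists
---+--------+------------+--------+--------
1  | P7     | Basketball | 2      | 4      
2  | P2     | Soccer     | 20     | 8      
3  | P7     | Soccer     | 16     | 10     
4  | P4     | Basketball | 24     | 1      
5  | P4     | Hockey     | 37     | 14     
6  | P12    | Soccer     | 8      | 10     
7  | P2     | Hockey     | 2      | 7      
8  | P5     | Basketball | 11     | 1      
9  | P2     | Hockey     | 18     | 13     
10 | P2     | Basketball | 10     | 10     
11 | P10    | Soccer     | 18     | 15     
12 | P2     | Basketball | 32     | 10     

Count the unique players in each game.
SELECT game, COUNT(DISTINCT player)
FROM scores
GROUP BY game

Result:
  Basketball: 4 distinct
  Hockey: 2 distinct
  Soccer: 4 distinct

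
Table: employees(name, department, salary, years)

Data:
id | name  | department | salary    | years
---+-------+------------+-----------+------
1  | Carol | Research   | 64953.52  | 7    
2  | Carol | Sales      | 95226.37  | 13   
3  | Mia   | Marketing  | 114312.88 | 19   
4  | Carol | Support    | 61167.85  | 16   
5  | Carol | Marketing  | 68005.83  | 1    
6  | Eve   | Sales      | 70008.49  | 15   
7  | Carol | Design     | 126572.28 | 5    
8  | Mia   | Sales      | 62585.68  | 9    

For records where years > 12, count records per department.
SELECT department, COUNT(*)
FROM employees
WHERE years > 12
GROUP BY department

Note: WHERE filters rows before grouping.

Result:
  Marketing: 1
  Sales: 2
  Support: 1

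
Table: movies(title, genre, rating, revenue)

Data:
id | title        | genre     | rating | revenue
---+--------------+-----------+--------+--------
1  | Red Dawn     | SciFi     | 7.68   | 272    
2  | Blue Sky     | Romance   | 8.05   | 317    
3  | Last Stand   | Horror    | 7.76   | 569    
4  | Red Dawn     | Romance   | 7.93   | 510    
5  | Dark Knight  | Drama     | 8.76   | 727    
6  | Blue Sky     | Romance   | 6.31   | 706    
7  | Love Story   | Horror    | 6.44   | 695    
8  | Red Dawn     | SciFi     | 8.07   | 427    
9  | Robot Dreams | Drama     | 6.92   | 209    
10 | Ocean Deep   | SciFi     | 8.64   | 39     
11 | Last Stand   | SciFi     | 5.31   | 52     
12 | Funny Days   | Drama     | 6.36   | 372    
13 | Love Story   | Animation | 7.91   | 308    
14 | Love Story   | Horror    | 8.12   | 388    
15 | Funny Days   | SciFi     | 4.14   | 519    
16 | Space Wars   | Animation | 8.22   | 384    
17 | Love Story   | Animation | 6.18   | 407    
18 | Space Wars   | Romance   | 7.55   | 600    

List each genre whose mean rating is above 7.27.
SELECT genre, AVG(rating)
FROM movies
GROUP BY genre
HAVING AVG(rating) > 7.27

Result:
  Animation: avg=7.44
  Drama: avg=7.35
  Horror: avg=7.44
  Romance: avg=7.46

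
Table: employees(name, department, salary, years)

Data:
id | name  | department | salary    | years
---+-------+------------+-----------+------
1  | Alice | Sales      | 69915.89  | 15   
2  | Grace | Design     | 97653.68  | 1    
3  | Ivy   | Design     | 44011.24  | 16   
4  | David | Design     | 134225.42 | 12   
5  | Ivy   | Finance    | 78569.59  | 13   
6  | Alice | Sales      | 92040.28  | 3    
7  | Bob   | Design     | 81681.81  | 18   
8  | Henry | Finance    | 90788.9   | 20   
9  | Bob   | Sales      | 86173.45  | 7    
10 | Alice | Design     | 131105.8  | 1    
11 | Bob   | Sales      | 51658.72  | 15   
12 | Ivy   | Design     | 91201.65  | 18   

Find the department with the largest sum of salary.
SELECT department, SUM(salary) as val
FROM employees
GROUP BY department
ORDER BY val DESC
LIMIT 1

Result: Design with sum(salary) = 579879.60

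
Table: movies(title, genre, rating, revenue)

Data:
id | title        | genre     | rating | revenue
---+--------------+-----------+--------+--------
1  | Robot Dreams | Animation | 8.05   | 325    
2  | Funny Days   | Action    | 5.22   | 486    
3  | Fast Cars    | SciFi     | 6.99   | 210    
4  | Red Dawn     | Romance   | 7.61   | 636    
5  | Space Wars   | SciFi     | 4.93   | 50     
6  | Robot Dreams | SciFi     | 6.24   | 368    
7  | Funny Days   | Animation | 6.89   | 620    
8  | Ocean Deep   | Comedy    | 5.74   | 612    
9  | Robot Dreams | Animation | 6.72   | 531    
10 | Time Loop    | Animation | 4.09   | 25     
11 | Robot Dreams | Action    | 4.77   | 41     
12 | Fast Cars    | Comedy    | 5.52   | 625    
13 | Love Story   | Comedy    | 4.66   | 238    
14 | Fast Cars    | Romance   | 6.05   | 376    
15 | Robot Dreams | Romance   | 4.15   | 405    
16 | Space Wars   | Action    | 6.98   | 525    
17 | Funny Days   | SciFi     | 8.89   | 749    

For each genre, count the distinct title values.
SELECT genre, COUNT(DISTINCT title)
FROM movies
GROUP BY genre

Result:
  Action: 3 distinct
  Animation: 3 distinct
  Comedy: 3 distinct
  Romance: 3 distinct
  SciFi: 4 distinct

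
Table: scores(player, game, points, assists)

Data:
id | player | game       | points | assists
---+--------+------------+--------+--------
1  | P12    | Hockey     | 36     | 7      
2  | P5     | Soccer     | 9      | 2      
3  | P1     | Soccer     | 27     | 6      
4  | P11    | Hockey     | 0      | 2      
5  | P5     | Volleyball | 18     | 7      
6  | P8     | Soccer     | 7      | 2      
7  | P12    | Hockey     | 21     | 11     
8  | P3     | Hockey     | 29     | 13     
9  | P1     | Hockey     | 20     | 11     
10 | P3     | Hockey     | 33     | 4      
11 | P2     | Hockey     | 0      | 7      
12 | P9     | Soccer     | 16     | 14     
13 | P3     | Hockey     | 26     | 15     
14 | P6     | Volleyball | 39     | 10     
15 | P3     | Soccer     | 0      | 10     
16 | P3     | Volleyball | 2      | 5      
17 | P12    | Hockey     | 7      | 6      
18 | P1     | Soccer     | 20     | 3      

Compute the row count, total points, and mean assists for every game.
SELECT game,
       COUNT(*) as cnt,
       SUM(points) as total_points,
       AVG(assists) as avg_assists
FROM scores
GROUP BY game

Result:
  Hockey: 9 records, 172 total points, 8.44 avg assists
  Soccer: 6 records, 79 total points, 6.17 avg assists
  Volleyball: 3 records, 59 total points, 7.33 avg assists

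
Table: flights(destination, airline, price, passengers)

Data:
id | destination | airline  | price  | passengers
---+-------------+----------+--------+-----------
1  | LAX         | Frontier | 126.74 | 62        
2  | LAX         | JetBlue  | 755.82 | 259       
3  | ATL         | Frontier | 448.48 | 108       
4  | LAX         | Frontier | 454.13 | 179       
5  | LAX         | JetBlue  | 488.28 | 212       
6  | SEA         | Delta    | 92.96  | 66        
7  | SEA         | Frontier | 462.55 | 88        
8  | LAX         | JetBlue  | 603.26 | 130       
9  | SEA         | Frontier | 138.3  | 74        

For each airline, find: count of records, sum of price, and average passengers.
SELECT airline,
       COUNT(*) as cnt,
       SUM(price) as total_price,
       AVG(passengers) as avg_passengers
FROM flights
GROUP BY airline

Result:
  Delta: 1 records, 92.96 total price, 66.00 avg passengers
  Frontier: 5 records, 1630.20 total price, 102.20 avg passengers
  JetBlue: 3 records, 1847.36 total price, 200.33 avg passengers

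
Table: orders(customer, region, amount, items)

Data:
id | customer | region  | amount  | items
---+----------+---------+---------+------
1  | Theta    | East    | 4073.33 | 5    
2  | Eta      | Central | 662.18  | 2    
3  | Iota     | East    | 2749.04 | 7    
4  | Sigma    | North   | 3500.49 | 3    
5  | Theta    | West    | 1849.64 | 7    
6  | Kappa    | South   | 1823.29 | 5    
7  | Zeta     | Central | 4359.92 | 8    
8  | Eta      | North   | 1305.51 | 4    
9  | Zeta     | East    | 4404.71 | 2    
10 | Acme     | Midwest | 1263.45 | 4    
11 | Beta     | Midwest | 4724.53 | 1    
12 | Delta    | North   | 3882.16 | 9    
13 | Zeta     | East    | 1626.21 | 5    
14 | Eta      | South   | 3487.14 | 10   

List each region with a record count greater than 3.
SELECT region, COUNT(*) as cnt
FROM orders
GROUP BY region
HAVING COUNT(*) > 3

Result:
  East: 4

Note: HAVING filters groups after aggregation, WHERE filters rows before.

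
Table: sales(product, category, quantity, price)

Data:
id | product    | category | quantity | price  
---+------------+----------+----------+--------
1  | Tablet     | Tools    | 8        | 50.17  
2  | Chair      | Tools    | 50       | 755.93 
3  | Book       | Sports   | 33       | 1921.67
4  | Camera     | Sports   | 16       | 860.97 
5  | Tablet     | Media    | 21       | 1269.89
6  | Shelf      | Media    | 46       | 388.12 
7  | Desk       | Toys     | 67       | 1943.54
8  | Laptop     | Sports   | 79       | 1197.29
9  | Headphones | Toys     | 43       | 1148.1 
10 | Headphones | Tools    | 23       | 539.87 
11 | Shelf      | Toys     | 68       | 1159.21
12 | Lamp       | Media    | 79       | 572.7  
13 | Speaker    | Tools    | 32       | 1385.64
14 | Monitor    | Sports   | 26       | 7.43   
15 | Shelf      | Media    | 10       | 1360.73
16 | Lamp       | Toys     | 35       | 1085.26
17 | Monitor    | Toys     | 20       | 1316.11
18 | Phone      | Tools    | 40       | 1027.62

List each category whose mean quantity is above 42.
SELECT category, AVG(quantity)
FROM sales
GROUP BY category
HAVING AVG(quantity) > 42

Result:
  Toys: avg=46.60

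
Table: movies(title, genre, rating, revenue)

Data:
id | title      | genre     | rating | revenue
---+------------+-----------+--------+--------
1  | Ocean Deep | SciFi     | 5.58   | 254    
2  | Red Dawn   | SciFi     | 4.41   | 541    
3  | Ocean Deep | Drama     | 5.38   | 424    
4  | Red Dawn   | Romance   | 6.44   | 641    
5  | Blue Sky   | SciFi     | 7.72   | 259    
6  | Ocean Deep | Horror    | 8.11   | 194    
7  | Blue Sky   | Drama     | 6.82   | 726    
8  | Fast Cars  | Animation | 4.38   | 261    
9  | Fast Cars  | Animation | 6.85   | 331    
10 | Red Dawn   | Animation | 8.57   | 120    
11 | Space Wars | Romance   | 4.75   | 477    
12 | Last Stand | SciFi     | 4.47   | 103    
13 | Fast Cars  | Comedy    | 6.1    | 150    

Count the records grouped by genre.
SELECT genre, COUNT(*) as count
FROM movies
GROUP BY genre

Result:
  Animation: 3
  Comedy: 1
  Drama: 2
  Horror: 1
  Romance: 2
  SciFi: 4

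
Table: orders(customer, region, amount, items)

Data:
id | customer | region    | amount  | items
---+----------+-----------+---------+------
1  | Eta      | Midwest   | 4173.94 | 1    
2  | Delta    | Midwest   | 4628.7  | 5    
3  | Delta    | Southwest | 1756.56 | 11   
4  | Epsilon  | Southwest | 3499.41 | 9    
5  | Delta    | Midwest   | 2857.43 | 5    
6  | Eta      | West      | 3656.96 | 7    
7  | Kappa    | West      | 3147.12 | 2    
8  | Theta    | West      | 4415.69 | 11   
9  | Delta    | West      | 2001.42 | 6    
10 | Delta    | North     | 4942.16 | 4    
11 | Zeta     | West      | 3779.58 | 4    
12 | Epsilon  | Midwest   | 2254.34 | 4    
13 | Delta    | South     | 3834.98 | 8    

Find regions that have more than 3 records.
SELECT region, COUNT(*) as cnt
FROM orders
GROUP BY region
HAVING COUNT(*) > 3

Result:
  Midwest: 4
  West: 5

Note: HAVING filters groups after aggregation, WHERE filters rows before.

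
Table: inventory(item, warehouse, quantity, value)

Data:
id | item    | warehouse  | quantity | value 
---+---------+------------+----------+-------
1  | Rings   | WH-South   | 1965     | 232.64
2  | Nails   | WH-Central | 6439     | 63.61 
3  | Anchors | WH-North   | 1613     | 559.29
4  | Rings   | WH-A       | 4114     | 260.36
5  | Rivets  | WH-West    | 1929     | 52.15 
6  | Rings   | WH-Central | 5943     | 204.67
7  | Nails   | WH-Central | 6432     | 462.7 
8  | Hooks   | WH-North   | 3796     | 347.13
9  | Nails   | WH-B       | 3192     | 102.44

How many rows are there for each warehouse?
SELECT warehouse, COUNT(*) as count
FROM inventory
GROUP BY warehouse

Result:
  WH-A: 1
  WH-B: 1
  WH-Central: 3
  WH-North: 2
  WH-South: 1
  WH-West: 1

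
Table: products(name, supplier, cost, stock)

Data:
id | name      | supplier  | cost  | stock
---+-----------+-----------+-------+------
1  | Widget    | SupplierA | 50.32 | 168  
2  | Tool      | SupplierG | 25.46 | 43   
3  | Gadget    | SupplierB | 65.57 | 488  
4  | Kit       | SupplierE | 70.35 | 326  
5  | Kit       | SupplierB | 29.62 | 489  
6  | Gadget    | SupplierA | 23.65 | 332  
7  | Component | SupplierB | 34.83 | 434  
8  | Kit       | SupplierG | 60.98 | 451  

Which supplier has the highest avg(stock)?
SELECT supplier, AVG(stock) as val
FROM products
GROUP BY supplier
ORDER BY val DESC
LIMIT 1

Result: SupplierB with avg(stock) = 470.33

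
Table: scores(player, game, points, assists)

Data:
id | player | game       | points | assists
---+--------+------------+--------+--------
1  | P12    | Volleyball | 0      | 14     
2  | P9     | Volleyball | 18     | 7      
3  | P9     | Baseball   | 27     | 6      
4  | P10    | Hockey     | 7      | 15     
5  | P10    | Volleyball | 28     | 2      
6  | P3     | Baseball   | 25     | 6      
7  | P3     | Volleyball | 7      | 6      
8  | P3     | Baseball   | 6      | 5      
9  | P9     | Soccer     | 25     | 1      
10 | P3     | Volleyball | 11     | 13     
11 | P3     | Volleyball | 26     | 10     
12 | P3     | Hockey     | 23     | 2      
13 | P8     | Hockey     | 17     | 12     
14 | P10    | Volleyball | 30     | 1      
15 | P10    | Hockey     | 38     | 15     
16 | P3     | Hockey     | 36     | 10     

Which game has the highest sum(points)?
SELECT game, SUM(points) as val
FROM scores
GROUP BY game
ORDER BY val DESC
LIMIT 1

Result: Hockey with sum(points) = 121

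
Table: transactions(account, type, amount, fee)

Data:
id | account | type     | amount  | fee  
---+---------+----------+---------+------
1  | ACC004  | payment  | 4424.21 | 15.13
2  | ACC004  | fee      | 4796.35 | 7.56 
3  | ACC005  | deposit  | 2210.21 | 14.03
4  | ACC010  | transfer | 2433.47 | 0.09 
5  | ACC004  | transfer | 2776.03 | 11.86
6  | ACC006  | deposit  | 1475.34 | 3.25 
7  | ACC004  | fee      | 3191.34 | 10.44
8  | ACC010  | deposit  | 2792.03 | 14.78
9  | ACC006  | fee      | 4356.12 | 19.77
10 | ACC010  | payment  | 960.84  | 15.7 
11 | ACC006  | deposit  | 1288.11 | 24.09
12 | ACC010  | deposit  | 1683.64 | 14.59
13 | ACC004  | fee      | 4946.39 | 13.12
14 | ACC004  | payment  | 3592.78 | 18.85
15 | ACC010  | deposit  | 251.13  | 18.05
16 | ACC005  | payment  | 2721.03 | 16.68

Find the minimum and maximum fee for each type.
SELECT type, MIN(fee), MAX(fee)
FROM transactions
GROUP BY type

Result:
  deposit: min=3.25, max=24.09
  fee: min=7.56, max=19.77
  payment: min=15.13, max=18.85
  transfer: min=0.09, max=11.86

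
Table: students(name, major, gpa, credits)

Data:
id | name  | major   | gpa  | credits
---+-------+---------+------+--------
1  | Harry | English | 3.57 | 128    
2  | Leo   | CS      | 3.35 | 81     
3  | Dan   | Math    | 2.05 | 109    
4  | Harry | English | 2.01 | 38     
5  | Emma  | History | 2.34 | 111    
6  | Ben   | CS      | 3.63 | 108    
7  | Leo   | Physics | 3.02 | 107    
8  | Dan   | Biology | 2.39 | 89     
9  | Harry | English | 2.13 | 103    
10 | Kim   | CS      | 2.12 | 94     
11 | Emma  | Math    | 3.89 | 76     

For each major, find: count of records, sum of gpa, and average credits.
SELECT major,
       COUNT(*) as cnt,
       SUM(gpa) as total_gpa,
       AVG(credits) as avg_credits
FROM students
GROUP BY major

Result:
  Biology: 1 records, 2.39 total gpa, 89.00 avg credits
  CS: 3 records, 9.10 total gpa, 94.33 avg credits
  English: 3 records, 7.71 total gpa, 89.67 avg credits
  History: 1 records, 2.34 total gpa, 111.00 avg credits
  Math: 2 records, 5.94 total gpa, 92.50 avg credits
  Physics: 1 records, 3.02 total gpa, 107.00 avg credits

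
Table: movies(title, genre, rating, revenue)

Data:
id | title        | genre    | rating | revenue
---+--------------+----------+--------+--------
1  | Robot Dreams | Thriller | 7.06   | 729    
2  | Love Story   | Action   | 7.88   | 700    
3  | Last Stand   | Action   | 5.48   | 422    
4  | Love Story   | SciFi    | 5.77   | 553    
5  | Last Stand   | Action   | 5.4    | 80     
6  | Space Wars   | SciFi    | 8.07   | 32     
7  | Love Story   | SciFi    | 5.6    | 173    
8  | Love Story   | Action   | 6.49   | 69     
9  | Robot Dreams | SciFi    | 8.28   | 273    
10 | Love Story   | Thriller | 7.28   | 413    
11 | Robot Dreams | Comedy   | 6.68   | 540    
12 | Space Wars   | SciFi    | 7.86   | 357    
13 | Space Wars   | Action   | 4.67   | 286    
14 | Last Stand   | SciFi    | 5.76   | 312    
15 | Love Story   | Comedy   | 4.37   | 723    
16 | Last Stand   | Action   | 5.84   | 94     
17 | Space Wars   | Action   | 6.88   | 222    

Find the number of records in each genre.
SELECT genre, COUNT(*) as count
FROM movies
GROUP BY genre

Result:
  Action: 7
  Comedy: 2
  SciFi: 6
  Thriller: 2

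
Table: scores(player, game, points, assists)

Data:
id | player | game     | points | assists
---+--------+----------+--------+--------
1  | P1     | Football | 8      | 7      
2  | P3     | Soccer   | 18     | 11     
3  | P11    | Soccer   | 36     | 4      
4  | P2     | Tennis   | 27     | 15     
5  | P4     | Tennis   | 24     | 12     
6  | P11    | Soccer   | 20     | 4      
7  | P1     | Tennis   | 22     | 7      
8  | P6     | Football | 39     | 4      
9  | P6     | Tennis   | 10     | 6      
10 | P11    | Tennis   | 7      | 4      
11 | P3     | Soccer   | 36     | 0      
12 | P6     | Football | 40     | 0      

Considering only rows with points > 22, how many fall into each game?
SELECT game, COUNT(*)
FROM scores
WHERE points > 22
GROUP BY game

Note: WHERE filters rows before grouping.

Result:
  Football: 2
  Soccer: 2
  Tennis: 2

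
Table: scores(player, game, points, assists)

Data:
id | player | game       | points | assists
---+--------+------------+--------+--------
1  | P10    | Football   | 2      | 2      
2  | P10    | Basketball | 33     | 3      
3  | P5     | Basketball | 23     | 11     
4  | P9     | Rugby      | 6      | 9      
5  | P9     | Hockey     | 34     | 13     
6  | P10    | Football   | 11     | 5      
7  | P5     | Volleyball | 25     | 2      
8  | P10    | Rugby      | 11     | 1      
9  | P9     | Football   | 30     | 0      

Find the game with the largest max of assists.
SELECT game, MAX(assists) as val
FROM scores
GROUP BY game
ORDER BY val DESC
LIMIT 1

Result: Hockey with max(assists) = 13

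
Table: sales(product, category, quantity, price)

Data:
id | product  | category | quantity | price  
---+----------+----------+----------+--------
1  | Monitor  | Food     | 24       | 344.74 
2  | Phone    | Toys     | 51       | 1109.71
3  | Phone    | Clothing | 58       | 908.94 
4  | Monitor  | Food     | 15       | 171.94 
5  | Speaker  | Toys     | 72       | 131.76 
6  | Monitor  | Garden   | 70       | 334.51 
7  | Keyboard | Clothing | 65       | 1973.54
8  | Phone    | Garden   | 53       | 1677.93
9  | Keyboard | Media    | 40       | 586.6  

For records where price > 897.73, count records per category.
SELECT category, COUNT(*)
FROM sales
WHERE price > 897.73
GROUP BY category

Note: WHERE filters rows before grouping.

Result:
  Clothing: 2
  Garden: 1
  Toys: 1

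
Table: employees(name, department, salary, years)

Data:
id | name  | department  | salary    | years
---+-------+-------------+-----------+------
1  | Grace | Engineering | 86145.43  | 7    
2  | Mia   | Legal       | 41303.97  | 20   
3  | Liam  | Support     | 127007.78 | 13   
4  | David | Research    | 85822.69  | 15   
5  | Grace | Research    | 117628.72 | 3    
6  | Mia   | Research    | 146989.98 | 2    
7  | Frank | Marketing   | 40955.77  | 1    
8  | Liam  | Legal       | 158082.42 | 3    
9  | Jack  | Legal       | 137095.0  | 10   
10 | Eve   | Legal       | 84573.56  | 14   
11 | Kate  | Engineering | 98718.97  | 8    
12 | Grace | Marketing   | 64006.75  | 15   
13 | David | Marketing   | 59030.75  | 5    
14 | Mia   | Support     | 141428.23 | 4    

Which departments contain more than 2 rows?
SELECT department, COUNT(*) as cnt
FROM employees
GROUP BY department
HAVING COUNT(*) > 2

Result:
  Legal: 4
  Marketing: 3
  Research: 3

Note: HAVING filters groups after aggregation, WHERE filters rows before.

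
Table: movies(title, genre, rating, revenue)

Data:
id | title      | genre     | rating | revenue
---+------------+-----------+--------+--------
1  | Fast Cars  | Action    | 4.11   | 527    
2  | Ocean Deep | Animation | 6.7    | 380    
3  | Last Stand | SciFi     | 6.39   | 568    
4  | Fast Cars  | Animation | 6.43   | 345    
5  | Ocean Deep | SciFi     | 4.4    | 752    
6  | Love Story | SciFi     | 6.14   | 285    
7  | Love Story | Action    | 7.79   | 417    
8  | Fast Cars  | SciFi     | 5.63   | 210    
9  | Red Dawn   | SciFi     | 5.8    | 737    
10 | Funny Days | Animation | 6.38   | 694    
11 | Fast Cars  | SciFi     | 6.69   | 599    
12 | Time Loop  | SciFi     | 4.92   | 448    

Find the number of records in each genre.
SELECT genre, COUNT(*) as count
FROM movies
GROUP BY genre

Result:
  Action: 2
  Animation: 3
  SciFi: 7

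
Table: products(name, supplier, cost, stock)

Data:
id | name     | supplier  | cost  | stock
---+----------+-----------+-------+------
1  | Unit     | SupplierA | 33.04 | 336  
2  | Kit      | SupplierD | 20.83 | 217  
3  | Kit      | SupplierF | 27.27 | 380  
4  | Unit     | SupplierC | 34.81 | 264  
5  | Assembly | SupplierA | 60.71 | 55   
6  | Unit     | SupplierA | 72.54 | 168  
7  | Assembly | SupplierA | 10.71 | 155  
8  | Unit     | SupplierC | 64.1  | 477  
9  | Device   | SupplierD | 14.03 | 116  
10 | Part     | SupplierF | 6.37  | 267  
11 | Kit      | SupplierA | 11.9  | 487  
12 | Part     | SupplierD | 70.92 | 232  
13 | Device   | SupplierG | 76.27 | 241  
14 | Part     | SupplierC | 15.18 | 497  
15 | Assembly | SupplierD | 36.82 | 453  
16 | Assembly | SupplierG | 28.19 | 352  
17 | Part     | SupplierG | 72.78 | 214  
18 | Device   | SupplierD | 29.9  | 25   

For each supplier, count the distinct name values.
SELECT supplier, COUNT(DISTINCT name)
FROM products
GROUP BY supplier

Result:
  SupplierA: 3 distinct
  SupplierC: 2 distinct
  SupplierD: 4 distinct
  SupplierF: 2 distinct
  SupplierG: 3 distinct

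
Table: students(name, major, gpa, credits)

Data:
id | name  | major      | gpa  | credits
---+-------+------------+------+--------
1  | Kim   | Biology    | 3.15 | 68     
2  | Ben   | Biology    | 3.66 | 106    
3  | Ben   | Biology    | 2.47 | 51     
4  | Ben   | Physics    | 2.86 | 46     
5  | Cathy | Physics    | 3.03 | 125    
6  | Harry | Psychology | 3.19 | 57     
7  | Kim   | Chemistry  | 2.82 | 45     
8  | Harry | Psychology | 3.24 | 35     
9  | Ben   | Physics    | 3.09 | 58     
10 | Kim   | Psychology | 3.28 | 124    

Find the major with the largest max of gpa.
SELECT major, MAX(gpa) as val
FROM students
GROUP BY major
ORDER BY val DESC
LIMIT 1

Result: Biology with max(gpa) = 3.66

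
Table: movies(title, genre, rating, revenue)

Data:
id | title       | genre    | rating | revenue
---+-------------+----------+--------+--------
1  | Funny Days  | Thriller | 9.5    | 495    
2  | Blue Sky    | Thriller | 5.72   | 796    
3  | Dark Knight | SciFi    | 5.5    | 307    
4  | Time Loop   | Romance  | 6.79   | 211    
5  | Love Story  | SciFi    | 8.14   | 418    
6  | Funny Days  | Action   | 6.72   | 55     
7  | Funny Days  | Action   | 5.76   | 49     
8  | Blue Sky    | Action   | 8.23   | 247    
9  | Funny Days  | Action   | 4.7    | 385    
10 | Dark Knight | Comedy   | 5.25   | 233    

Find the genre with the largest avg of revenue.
SELECT genre, AVG(revenue) as val
FROM movies
GROUP BY genre
ORDER BY val DESC
LIMIT 1

Result: Thriller with avg(revenue) = 645.50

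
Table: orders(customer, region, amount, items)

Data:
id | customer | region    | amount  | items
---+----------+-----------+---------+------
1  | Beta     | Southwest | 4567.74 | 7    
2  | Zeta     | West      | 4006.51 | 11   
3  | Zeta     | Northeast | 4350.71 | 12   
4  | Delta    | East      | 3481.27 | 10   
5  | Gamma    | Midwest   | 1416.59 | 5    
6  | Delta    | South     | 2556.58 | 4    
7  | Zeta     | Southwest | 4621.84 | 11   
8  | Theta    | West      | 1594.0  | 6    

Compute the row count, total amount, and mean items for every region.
SELECT region,
       COUNT(*) as cnt,
       SUM(amount) as total_amount,
       AVG(items) as avg_items
FROM orders
GROUP BY region

Result:
  East: 1 records, 3481.27 total amount, 10.00 avg items
  Midwest: 1 records, 1416.59 total amount, 5.00 avg items
  Northeast: 1 records, 4350.71 total amount, 12.00 avg items
  South: 1 records, 2556.58 total amount, 4.00 avg items
  Southwest: 2 records, 9189.58 total amount, 9.00 avg items
  West: 2 records, 5600.51 total amount, 8.50 avg items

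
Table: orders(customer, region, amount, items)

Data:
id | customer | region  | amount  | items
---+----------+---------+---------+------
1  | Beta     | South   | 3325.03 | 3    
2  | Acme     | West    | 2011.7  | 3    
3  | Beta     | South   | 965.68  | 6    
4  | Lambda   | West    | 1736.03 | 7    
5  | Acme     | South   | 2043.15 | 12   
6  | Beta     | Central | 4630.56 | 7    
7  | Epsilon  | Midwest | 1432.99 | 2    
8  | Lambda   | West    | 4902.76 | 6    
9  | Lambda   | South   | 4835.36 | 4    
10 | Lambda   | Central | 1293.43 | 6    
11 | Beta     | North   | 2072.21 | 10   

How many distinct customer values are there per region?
SELECT region, COUNT(DISTINCT customer)
FROM orders
GROUP BY region

Result:
  Central: 2 distinct
  Midwest: 1 distinct
  North: 1 distinct
  South: 3 distinct
  West: 2 distinct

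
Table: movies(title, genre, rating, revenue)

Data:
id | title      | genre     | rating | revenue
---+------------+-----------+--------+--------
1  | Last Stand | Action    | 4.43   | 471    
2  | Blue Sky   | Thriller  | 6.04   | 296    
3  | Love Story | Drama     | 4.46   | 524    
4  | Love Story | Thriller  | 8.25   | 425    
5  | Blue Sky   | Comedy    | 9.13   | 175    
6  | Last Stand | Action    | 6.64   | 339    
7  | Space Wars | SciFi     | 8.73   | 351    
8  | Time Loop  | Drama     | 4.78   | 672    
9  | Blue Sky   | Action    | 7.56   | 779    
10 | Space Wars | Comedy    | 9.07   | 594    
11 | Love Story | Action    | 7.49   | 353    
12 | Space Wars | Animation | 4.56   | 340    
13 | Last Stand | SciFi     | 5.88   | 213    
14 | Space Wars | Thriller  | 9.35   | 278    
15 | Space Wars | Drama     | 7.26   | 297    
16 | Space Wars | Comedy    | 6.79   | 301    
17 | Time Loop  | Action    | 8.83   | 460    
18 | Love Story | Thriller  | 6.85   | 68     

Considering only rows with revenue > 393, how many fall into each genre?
SELECT genre, COUNT(*)
FROM movies
WHERE revenue > 393
GROUP BY genre

Note: WHERE filters rows before grouping.

Result:
  Action: 3
  Comedy: 1
  Drama: 2
  Thriller: 1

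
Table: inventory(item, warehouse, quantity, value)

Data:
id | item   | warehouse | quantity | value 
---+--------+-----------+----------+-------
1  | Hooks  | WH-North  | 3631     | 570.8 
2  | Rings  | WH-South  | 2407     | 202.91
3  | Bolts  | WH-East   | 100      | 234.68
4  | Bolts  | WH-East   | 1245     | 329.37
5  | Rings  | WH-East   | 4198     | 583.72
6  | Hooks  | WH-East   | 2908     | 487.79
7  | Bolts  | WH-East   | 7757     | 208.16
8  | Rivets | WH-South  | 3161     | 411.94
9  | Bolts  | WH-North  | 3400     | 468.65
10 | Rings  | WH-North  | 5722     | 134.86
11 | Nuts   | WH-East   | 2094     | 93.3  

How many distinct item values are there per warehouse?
SELECT warehouse, COUNT(DISTINCT item)
FROM inventory
GROUP BY warehouse

Result:
  WH-East: 4 distinct
  WH-North: 3 distinct
  WH-South: 2 distinct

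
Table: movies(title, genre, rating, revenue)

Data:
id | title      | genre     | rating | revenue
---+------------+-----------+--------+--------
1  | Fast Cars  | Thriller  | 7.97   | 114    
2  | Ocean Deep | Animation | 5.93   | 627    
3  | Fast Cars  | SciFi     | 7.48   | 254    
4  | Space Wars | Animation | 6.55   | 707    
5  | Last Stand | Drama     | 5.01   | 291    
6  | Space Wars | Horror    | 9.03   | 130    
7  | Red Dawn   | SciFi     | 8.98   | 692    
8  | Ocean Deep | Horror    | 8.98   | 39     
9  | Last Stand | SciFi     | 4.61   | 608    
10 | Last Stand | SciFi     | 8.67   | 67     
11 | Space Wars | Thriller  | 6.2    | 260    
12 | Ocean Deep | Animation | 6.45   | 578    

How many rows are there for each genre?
SELECT genre, COUNT(*) as count
FROM movies
GROUP BY genre

Result:
  Animation: 3
  Drama: 1
  Horror: 2
  SciFi: 4
  Thriller: 2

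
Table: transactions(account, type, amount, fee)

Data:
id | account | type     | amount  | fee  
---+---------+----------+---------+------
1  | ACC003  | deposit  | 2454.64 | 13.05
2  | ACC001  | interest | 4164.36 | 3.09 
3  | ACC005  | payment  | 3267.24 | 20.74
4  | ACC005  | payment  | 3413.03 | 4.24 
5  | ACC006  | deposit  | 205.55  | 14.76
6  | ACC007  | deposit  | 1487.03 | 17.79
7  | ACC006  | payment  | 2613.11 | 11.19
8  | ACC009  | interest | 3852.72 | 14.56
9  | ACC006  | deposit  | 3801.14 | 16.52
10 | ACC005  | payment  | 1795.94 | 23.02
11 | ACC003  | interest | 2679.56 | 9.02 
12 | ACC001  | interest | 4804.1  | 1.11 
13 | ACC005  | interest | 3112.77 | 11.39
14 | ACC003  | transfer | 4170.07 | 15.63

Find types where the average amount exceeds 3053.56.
SELECT type, AVG(amount)
FROM transactions
GROUP BY type
HAVING AVG(amount) > 3053.56

Result:
  interest: avg=3722.70
  transfer: avg=4170.07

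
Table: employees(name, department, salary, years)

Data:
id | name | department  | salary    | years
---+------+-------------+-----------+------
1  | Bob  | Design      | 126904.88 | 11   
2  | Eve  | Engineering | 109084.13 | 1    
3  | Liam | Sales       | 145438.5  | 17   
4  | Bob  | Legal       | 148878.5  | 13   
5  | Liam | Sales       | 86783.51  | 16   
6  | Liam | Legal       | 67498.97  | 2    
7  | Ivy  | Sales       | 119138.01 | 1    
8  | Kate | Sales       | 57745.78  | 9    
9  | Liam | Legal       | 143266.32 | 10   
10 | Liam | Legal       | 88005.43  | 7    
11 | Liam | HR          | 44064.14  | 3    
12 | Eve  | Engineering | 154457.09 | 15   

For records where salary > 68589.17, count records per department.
SELECT department, COUNT(*)
FROM employees
WHERE salary > 68589.17
GROUP BY department

Note: WHERE filters rows before grouping.

Result:
  Design: 1
  Engineering: 2
  Legal: 3
  Sales: 3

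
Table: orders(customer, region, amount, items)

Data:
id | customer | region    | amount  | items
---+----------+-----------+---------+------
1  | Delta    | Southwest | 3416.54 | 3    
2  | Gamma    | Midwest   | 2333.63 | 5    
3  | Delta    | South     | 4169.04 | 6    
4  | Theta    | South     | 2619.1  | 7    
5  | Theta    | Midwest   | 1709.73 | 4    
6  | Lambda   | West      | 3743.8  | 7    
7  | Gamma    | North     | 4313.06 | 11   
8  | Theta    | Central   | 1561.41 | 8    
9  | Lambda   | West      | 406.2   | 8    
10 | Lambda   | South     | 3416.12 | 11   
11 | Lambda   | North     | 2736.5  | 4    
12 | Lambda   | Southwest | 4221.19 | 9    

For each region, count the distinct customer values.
SELECT region, COUNT(DISTINCT customer)
FROM orders
GROUP BY region

Result:
  Central: 1 distinct
  Midwest: 2 distinct
  North: 2 distinct
  South: 3 distinct
  Southwest: 2 distinct
  West: 1 distinct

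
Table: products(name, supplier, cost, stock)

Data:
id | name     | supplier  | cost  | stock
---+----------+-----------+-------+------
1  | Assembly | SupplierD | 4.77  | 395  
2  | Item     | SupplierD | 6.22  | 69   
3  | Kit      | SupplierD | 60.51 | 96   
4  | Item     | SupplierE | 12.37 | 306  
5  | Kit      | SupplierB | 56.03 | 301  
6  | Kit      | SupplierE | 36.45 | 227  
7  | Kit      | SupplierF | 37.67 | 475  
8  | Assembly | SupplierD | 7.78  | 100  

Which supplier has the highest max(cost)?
SELECT supplier, MAX(cost) as val
FROM products
GROUP BY supplier
ORDER BY val DESC
LIMIT 1

Result: SupplierD with max(cost) = 60.51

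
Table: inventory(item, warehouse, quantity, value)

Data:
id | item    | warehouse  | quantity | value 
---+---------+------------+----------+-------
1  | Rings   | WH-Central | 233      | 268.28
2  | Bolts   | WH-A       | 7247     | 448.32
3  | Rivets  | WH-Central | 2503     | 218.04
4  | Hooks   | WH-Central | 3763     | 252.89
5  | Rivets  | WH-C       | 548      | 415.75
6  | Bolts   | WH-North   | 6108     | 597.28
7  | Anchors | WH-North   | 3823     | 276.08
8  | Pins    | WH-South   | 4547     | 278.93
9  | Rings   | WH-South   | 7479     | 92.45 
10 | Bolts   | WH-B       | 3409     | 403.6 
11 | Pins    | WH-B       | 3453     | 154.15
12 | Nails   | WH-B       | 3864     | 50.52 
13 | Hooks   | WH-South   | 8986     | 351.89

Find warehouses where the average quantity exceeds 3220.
SELECT warehouse, AVG(quantity)
FROM inventory
GROUP BY warehouse
HAVING AVG(quantity) > 3220

Result:
  WH-A: avg=7247.00
  WH-B: avg=3575.33
  WH-North: avg=4965.50
  WH-South: avg=7004.00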